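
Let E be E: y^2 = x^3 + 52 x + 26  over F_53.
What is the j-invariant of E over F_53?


Delta = -16(4 a^3 + 27 b^2) mod 53 = 9
-1728 * (4 a)^3 = -1728 * (4*52)^3 mod 53 = 34
j = 34 * 9^(-1) mod 53 = 45

j = 45 (mod 53)


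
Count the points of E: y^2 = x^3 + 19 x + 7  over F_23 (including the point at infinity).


For each x in F_23, count y with y^2 = x^3 + 19 x + 7 mod 23:
  x = 1: RHS = 4, y in [2, 21]  -> 2 point(s)
  x = 4: RHS = 9, y in [3, 20]  -> 2 point(s)
  x = 7: RHS = 0, y in [0]  -> 1 point(s)
  x = 8: RHS = 4, y in [2, 21]  -> 2 point(s)
  x = 10: RHS = 1, y in [1, 22]  -> 2 point(s)
  x = 11: RHS = 6, y in [11, 12]  -> 2 point(s)
  x = 12: RHS = 8, y in [10, 13]  -> 2 point(s)
  x = 13: RHS = 13, y in [6, 17]  -> 2 point(s)
  x = 14: RHS = 4, y in [2, 21]  -> 2 point(s)
Affine points: 17. Add the point at infinity: total = 18.

#E(F_23) = 18


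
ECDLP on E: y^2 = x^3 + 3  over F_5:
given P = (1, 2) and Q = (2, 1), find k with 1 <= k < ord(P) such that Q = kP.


Enumerate multiples of P until we hit Q = (2, 1):
  1P = (1, 2)
  2P = (2, 1)
Match found at i = 2.

k = 2


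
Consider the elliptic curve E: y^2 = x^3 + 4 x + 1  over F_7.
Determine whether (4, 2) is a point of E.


Check whether y^2 = x^3 + 4 x + 1 (mod 7) for (x, y) = (4, 2).
LHS: y^2 = 2^2 mod 7 = 4
RHS: x^3 + 4 x + 1 = 4^3 + 4*4 + 1 mod 7 = 4
LHS = RHS

Yes, on the curve


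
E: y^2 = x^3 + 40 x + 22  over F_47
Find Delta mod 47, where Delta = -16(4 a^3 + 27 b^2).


4 a^3 + 27 b^2 = 4*40^3 + 27*22^2 = 256000 + 13068 = 269068
Delta = -16 * (269068) = -4305088
Delta mod 47 = 18

Delta = 18 (mod 47)


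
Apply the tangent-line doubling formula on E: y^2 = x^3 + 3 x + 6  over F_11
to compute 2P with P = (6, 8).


Doubling: s = (3 x1^2 + a) / (2 y1)
s = (3*6^2 + 3) / (2*8) mod 11 = 9
x3 = s^2 - 2 x1 mod 11 = 9^2 - 2*6 = 3
y3 = s (x1 - x3) - y1 mod 11 = 9 * (6 - 3) - 8 = 8

2P = (3, 8)


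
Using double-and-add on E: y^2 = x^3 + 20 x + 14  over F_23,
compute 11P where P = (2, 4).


k = 11 = 1011_2 (binary, LSB first: 1101)
Double-and-add from P = (2, 4):
  bit 0 = 1: acc = O + (2, 4) = (2, 4)
  bit 1 = 1: acc = (2, 4) + (12, 2) = (21, 9)
  bit 2 = 0: acc unchanged = (21, 9)
  bit 3 = 1: acc = (21, 9) + (10, 15) = (21, 14)

11P = (21, 14)


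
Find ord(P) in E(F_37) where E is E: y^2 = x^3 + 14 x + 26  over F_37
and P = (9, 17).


Compute successive multiples of P until we hit O:
  1P = (9, 17)
  2P = (3, 24)
  3P = (13, 0)
  4P = (3, 13)
  5P = (9, 20)
  6P = O

ord(P) = 6


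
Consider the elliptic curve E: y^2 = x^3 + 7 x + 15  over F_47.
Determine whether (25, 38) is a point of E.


Check whether y^2 = x^3 + 7 x + 15 (mod 47) for (x, y) = (25, 38).
LHS: y^2 = 38^2 mod 47 = 34
RHS: x^3 + 7 x + 15 = 25^3 + 7*25 + 15 mod 47 = 23
LHS != RHS

No, not on the curve


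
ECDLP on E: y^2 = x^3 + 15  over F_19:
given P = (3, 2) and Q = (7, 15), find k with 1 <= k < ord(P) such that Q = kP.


Enumerate multiples of P until we hit Q = (7, 15):
  1P = (3, 2)
  2P = (17, 8)
  3P = (5, 8)
  4P = (1, 4)
  5P = (16, 11)
  6P = (7, 4)
  7P = (14, 2)
  8P = (2, 17)
  9P = (11, 4)
  10P = (11, 15)
  11P = (2, 2)
  12P = (14, 17)
  13P = (7, 15)
Match found at i = 13.

k = 13


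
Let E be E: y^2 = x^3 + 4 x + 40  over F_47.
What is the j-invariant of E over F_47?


Delta = -16(4 a^3 + 27 b^2) mod 47 = 22
-1728 * (4 a)^3 = -1728 * (4*4)^3 mod 47 = 30
j = 30 * 22^(-1) mod 47 = 27

j = 27 (mod 47)


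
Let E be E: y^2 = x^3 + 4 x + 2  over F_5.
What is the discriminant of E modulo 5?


4 a^3 + 27 b^2 = 4*4^3 + 27*2^2 = 256 + 108 = 364
Delta = -16 * (364) = -5824
Delta mod 5 = 1

Delta = 1 (mod 5)


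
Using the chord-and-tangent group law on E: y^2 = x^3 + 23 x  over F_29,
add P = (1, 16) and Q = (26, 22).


P != Q, so use the chord formula.
s = (y2 - y1) / (x2 - x1) = (6) / (25) mod 29 = 13
x3 = s^2 - x1 - x2 mod 29 = 13^2 - 1 - 26 = 26
y3 = s (x1 - x3) - y1 mod 29 = 13 * (1 - 26) - 16 = 7

P + Q = (26, 7)


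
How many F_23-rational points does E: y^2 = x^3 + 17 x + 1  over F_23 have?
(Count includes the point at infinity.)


For each x in F_23, count y with y^2 = x^3 + 17 x + 1 mod 23:
  x = 0: RHS = 1, y in [1, 22]  -> 2 point(s)
  x = 4: RHS = 18, y in [8, 15]  -> 2 point(s)
  x = 5: RHS = 4, y in [2, 21]  -> 2 point(s)
  x = 7: RHS = 3, y in [7, 16]  -> 2 point(s)
  x = 9: RHS = 9, y in [3, 20]  -> 2 point(s)
  x = 11: RHS = 1, y in [1, 22]  -> 2 point(s)
  x = 12: RHS = 1, y in [1, 22]  -> 2 point(s)
  x = 13: RHS = 4, y in [2, 21]  -> 2 point(s)
  x = 14: RHS = 16, y in [4, 19]  -> 2 point(s)
  x = 22: RHS = 6, y in [11, 12]  -> 2 point(s)
Affine points: 20. Add the point at infinity: total = 21.

#E(F_23) = 21


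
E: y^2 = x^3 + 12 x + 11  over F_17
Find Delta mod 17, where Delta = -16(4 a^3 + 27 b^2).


4 a^3 + 27 b^2 = 4*12^3 + 27*11^2 = 6912 + 3267 = 10179
Delta = -16 * (10179) = -162864
Delta mod 17 = 13

Delta = 13 (mod 17)


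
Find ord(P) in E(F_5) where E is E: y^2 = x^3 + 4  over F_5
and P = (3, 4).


Compute successive multiples of P until we hit O:
  1P = (3, 4)
  2P = (0, 3)
  3P = (1, 0)
  4P = (0, 2)
  5P = (3, 1)
  6P = O

ord(P) = 6


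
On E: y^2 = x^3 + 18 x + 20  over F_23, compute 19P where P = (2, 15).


k = 19 = 10011_2 (binary, LSB first: 11001)
Double-and-add from P = (2, 15):
  bit 0 = 1: acc = O + (2, 15) = (2, 15)
  bit 1 = 1: acc = (2, 15) + (20, 13) = (3, 3)
  bit 2 = 0: acc unchanged = (3, 3)
  bit 3 = 0: acc unchanged = (3, 3)
  bit 4 = 1: acc = (3, 3) + (7, 12) = (8, 3)

19P = (8, 3)


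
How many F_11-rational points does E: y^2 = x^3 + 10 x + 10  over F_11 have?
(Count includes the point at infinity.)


For each x in F_11, count y with y^2 = x^3 + 10 x + 10 mod 11:
  x = 2: RHS = 5, y in [4, 7]  -> 2 point(s)
  x = 3: RHS = 1, y in [1, 10]  -> 2 point(s)
  x = 4: RHS = 4, y in [2, 9]  -> 2 point(s)
  x = 5: RHS = 9, y in [3, 8]  -> 2 point(s)
  x = 6: RHS = 0, y in [0]  -> 1 point(s)
  x = 7: RHS = 5, y in [4, 7]  -> 2 point(s)
  x = 9: RHS = 4, y in [2, 9]  -> 2 point(s)
Affine points: 13. Add the point at infinity: total = 14.

#E(F_11) = 14


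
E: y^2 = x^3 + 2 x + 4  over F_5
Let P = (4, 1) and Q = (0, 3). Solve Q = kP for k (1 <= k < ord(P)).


Enumerate multiples of P until we hit Q = (0, 3):
  1P = (4, 1)
  2P = (2, 4)
  3P = (0, 3)
Match found at i = 3.

k = 3


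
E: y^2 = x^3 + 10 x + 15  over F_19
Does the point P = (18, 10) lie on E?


Check whether y^2 = x^3 + 10 x + 15 (mod 19) for (x, y) = (18, 10).
LHS: y^2 = 10^2 mod 19 = 5
RHS: x^3 + 10 x + 15 = 18^3 + 10*18 + 15 mod 19 = 4
LHS != RHS

No, not on the curve


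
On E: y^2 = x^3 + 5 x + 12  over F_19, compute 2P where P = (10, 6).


Doubling: s = (3 x1^2 + a) / (2 y1)
s = (3*10^2 + 5) / (2*6) mod 19 = 8
x3 = s^2 - 2 x1 mod 19 = 8^2 - 2*10 = 6
y3 = s (x1 - x3) - y1 mod 19 = 8 * (10 - 6) - 6 = 7

2P = (6, 7)


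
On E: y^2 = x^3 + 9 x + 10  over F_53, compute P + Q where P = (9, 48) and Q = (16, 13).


P != Q, so use the chord formula.
s = (y2 - y1) / (x2 - x1) = (18) / (7) mod 53 = 48
x3 = s^2 - x1 - x2 mod 53 = 48^2 - 9 - 16 = 0
y3 = s (x1 - x3) - y1 mod 53 = 48 * (9 - 0) - 48 = 13

P + Q = (0, 13)


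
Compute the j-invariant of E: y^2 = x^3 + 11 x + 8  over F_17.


Delta = -16(4 a^3 + 27 b^2) mod 17 = 14
-1728 * (4 a)^3 = -1728 * (4*11)^3 mod 17 = 16
j = 16 * 14^(-1) mod 17 = 6

j = 6 (mod 17)


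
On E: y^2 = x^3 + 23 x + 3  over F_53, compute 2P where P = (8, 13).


Doubling: s = (3 x1^2 + a) / (2 y1)
s = (3*8^2 + 23) / (2*13) mod 53 = 47
x3 = s^2 - 2 x1 mod 53 = 47^2 - 2*8 = 20
y3 = s (x1 - x3) - y1 mod 53 = 47 * (8 - 20) - 13 = 6

2P = (20, 6)


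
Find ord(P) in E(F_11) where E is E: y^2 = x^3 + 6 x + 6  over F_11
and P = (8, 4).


Compute successive multiples of P until we hit O:
  1P = (8, 4)
  2P = (6, 7)
  3P = (2, 9)
  4P = (2, 2)
  5P = (6, 4)
  6P = (8, 7)
  7P = O

ord(P) = 7


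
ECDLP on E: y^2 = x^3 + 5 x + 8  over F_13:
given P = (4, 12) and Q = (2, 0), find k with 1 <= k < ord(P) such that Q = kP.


Enumerate multiples of P until we hit Q = (2, 0):
  1P = (4, 12)
  2P = (2, 0)
Match found at i = 2.

k = 2


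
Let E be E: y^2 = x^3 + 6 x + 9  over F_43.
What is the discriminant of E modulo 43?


4 a^3 + 27 b^2 = 4*6^3 + 27*9^2 = 864 + 2187 = 3051
Delta = -16 * (3051) = -48816
Delta mod 43 = 32

Delta = 32 (mod 43)


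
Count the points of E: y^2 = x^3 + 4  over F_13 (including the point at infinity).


For each x in F_13, count y with y^2 = x^3 + 0 x + 4 mod 13:
  x = 0: RHS = 4, y in [2, 11]  -> 2 point(s)
  x = 2: RHS = 12, y in [5, 8]  -> 2 point(s)
  x = 4: RHS = 3, y in [4, 9]  -> 2 point(s)
  x = 5: RHS = 12, y in [5, 8]  -> 2 point(s)
  x = 6: RHS = 12, y in [5, 8]  -> 2 point(s)
  x = 7: RHS = 9, y in [3, 10]  -> 2 point(s)
  x = 8: RHS = 9, y in [3, 10]  -> 2 point(s)
  x = 10: RHS = 3, y in [4, 9]  -> 2 point(s)
  x = 11: RHS = 9, y in [3, 10]  -> 2 point(s)
  x = 12: RHS = 3, y in [4, 9]  -> 2 point(s)
Affine points: 20. Add the point at infinity: total = 21.

#E(F_13) = 21


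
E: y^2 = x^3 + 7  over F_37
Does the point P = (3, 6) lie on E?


Check whether y^2 = x^3 + 0 x + 7 (mod 37) for (x, y) = (3, 6).
LHS: y^2 = 6^2 mod 37 = 36
RHS: x^3 + 0 x + 7 = 3^3 + 0*3 + 7 mod 37 = 34
LHS != RHS

No, not on the curve


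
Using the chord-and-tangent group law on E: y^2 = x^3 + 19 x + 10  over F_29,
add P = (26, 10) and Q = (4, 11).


P != Q, so use the chord formula.
s = (y2 - y1) / (x2 - x1) = (1) / (7) mod 29 = 25
x3 = s^2 - x1 - x2 mod 29 = 25^2 - 26 - 4 = 15
y3 = s (x1 - x3) - y1 mod 29 = 25 * (26 - 15) - 10 = 4

P + Q = (15, 4)


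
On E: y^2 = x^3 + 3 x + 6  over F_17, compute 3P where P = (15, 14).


k = 3 = 11_2 (binary, LSB first: 11)
Double-and-add from P = (15, 14):
  bit 0 = 1: acc = O + (15, 14) = (15, 14)
  bit 1 = 1: acc = (15, 14) + (6, 6) = (14, 2)

3P = (14, 2)


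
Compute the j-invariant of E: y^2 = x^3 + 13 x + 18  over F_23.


Delta = -16(4 a^3 + 27 b^2) mod 23 = 1
-1728 * (4 a)^3 = -1728 * (4*13)^3 mod 23 = 19
j = 19 * 1^(-1) mod 23 = 19

j = 19 (mod 23)


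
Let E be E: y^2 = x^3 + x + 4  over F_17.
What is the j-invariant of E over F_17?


Delta = -16(4 a^3 + 27 b^2) mod 17 = 11
-1728 * (4 a)^3 = -1728 * (4*1)^3 mod 17 = 10
j = 10 * 11^(-1) mod 17 = 4

j = 4 (mod 17)


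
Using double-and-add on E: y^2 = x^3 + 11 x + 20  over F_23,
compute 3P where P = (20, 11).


k = 3 = 11_2 (binary, LSB first: 11)
Double-and-add from P = (20, 11):
  bit 0 = 1: acc = O + (20, 11) = (20, 11)
  bit 1 = 1: acc = (20, 11) + (1, 3) = (6, 7)

3P = (6, 7)


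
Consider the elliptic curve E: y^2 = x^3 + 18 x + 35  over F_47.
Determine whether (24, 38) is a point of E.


Check whether y^2 = x^3 + 18 x + 35 (mod 47) for (x, y) = (24, 38).
LHS: y^2 = 38^2 mod 47 = 34
RHS: x^3 + 18 x + 35 = 24^3 + 18*24 + 35 mod 47 = 3
LHS != RHS

No, not on the curve


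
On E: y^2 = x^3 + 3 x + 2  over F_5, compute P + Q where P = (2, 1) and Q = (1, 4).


P != Q, so use the chord formula.
s = (y2 - y1) / (x2 - x1) = (3) / (4) mod 5 = 2
x3 = s^2 - x1 - x2 mod 5 = 2^2 - 2 - 1 = 1
y3 = s (x1 - x3) - y1 mod 5 = 2 * (2 - 1) - 1 = 1

P + Q = (1, 1)


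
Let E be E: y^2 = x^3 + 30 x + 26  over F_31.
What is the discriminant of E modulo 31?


4 a^3 + 27 b^2 = 4*30^3 + 27*26^2 = 108000 + 18252 = 126252
Delta = -16 * (126252) = -2020032
Delta mod 31 = 21

Delta = 21 (mod 31)


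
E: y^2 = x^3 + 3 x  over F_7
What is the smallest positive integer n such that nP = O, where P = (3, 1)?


Compute successive multiples of P until we hit O:
  1P = (3, 1)
  2P = (2, 0)
  3P = (3, 6)
  4P = O

ord(P) = 4


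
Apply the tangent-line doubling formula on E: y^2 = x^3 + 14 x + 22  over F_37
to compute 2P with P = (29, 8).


Doubling: s = (3 x1^2 + a) / (2 y1)
s = (3*29^2 + 14) / (2*8) mod 37 = 36
x3 = s^2 - 2 x1 mod 37 = 36^2 - 2*29 = 17
y3 = s (x1 - x3) - y1 mod 37 = 36 * (29 - 17) - 8 = 17

2P = (17, 17)


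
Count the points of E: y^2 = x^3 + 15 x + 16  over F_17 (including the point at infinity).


For each x in F_17, count y with y^2 = x^3 + 15 x + 16 mod 17:
  x = 0: RHS = 16, y in [4, 13]  -> 2 point(s)
  x = 1: RHS = 15, y in [7, 10]  -> 2 point(s)
  x = 4: RHS = 4, y in [2, 15]  -> 2 point(s)
  x = 6: RHS = 16, y in [4, 13]  -> 2 point(s)
  x = 8: RHS = 2, y in [6, 11]  -> 2 point(s)
  x = 9: RHS = 13, y in [8, 9]  -> 2 point(s)
  x = 11: RHS = 16, y in [4, 13]  -> 2 point(s)
  x = 16: RHS = 0, y in [0]  -> 1 point(s)
Affine points: 15. Add the point at infinity: total = 16.

#E(F_17) = 16


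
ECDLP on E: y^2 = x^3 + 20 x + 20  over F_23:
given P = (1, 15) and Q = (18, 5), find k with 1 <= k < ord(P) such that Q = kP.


Enumerate multiples of P until we hit Q = (18, 5):
  1P = (1, 15)
  2P = (21, 8)
  3P = (9, 20)
  4P = (8, 18)
  5P = (17, 11)
  6P = (18, 18)
  7P = (10, 1)
  8P = (13, 19)
  9P = (4, 7)
  10P = (20, 5)
  11P = (14, 10)
  12P = (14, 13)
  13P = (20, 18)
  14P = (4, 16)
  15P = (13, 4)
  16P = (10, 22)
  17P = (18, 5)
Match found at i = 17.

k = 17


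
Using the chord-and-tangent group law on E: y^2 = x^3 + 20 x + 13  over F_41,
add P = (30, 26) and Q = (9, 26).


P != Q, so use the chord formula.
s = (y2 - y1) / (x2 - x1) = (0) / (20) mod 41 = 0
x3 = s^2 - x1 - x2 mod 41 = 0^2 - 30 - 9 = 2
y3 = s (x1 - x3) - y1 mod 41 = 0 * (30 - 2) - 26 = 15

P + Q = (2, 15)


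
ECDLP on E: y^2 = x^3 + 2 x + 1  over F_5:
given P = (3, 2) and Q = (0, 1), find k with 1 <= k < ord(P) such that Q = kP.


Enumerate multiples of P until we hit Q = (0, 1):
  1P = (3, 2)
  2P = (0, 1)
Match found at i = 2.

k = 2


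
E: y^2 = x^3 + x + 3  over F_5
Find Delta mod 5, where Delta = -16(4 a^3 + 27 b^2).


4 a^3 + 27 b^2 = 4*1^3 + 27*3^2 = 4 + 243 = 247
Delta = -16 * (247) = -3952
Delta mod 5 = 3

Delta = 3 (mod 5)


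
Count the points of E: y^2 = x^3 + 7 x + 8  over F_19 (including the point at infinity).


For each x in F_19, count y with y^2 = x^3 + 7 x + 8 mod 19:
  x = 1: RHS = 16, y in [4, 15]  -> 2 point(s)
  x = 2: RHS = 11, y in [7, 12]  -> 2 point(s)
  x = 4: RHS = 5, y in [9, 10]  -> 2 point(s)
  x = 5: RHS = 16, y in [4, 15]  -> 2 point(s)
  x = 6: RHS = 0, y in [0]  -> 1 point(s)
  x = 7: RHS = 1, y in [1, 18]  -> 2 point(s)
  x = 8: RHS = 6, y in [5, 14]  -> 2 point(s)
  x = 13: RHS = 16, y in [4, 15]  -> 2 point(s)
  x = 14: RHS = 0, y in [0]  -> 1 point(s)
  x = 15: RHS = 11, y in [7, 12]  -> 2 point(s)
  x = 16: RHS = 17, y in [6, 13]  -> 2 point(s)
  x = 17: RHS = 5, y in [9, 10]  -> 2 point(s)
  x = 18: RHS = 0, y in [0]  -> 1 point(s)
Affine points: 23. Add the point at infinity: total = 24.

#E(F_19) = 24


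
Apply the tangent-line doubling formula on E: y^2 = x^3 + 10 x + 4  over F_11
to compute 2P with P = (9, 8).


Doubling: s = (3 x1^2 + a) / (2 y1)
s = (3*9^2 + 10) / (2*8) mod 11 = 0
x3 = s^2 - 2 x1 mod 11 = 0^2 - 2*9 = 4
y3 = s (x1 - x3) - y1 mod 11 = 0 * (9 - 4) - 8 = 3

2P = (4, 3)


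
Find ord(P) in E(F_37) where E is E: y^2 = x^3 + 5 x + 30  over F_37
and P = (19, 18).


Compute successive multiples of P until we hit O:
  1P = (19, 18)
  2P = (2, 23)
  3P = (23, 18)
  4P = (32, 19)
  5P = (16, 5)
  6P = (29, 25)
  7P = (35, 30)
  8P = (9, 8)
  ... (continuing to 45P)
  45P = O

ord(P) = 45


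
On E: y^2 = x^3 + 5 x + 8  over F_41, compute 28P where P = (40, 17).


k = 28 = 11100_2 (binary, LSB first: 00111)
Double-and-add from P = (40, 17):
  bit 0 = 0: acc unchanged = O
  bit 1 = 0: acc unchanged = O
  bit 2 = 1: acc = O + (16, 17) = (16, 17)
  bit 3 = 1: acc = (16, 17) + (34, 32) = (27, 8)
  bit 4 = 1: acc = (27, 8) + (19, 19) = (27, 33)

28P = (27, 33)


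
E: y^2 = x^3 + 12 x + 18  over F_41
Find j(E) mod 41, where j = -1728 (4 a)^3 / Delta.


Delta = -16(4 a^3 + 27 b^2) mod 41 = 32
-1728 * (4 a)^3 = -1728 * (4*12)^3 mod 41 = 33
j = 33 * 32^(-1) mod 41 = 10

j = 10 (mod 41)


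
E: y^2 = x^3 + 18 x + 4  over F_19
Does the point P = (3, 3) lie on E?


Check whether y^2 = x^3 + 18 x + 4 (mod 19) for (x, y) = (3, 3).
LHS: y^2 = 3^2 mod 19 = 9
RHS: x^3 + 18 x + 4 = 3^3 + 18*3 + 4 mod 19 = 9
LHS = RHS

Yes, on the curve


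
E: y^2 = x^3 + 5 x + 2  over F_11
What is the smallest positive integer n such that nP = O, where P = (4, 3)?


Compute successive multiples of P until we hit O:
  1P = (4, 3)
  2P = (8, 2)
  3P = (8, 9)
  4P = (4, 8)
  5P = O

ord(P) = 5


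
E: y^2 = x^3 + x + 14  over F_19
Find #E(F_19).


For each x in F_19, count y with y^2 = x^3 + 1 x + 14 mod 19:
  x = 1: RHS = 16, y in [4, 15]  -> 2 point(s)
  x = 2: RHS = 5, y in [9, 10]  -> 2 point(s)
  x = 3: RHS = 6, y in [5, 14]  -> 2 point(s)
  x = 4: RHS = 6, y in [5, 14]  -> 2 point(s)
  x = 5: RHS = 11, y in [7, 12]  -> 2 point(s)
  x = 9: RHS = 11, y in [7, 12]  -> 2 point(s)
  x = 10: RHS = 17, y in [6, 13]  -> 2 point(s)
  x = 11: RHS = 7, y in [8, 11]  -> 2 point(s)
  x = 12: RHS = 6, y in [5, 14]  -> 2 point(s)
  x = 13: RHS = 1, y in [1, 18]  -> 2 point(s)
  x = 14: RHS = 17, y in [6, 13]  -> 2 point(s)
  x = 17: RHS = 4, y in [2, 17]  -> 2 point(s)
Affine points: 24. Add the point at infinity: total = 25.

#E(F_19) = 25


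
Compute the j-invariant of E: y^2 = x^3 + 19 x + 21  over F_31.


Delta = -16(4 a^3 + 27 b^2) mod 31 = 29
-1728 * (4 a)^3 = -1728 * (4*19)^3 mod 31 = 4
j = 4 * 29^(-1) mod 31 = 29

j = 29 (mod 31)


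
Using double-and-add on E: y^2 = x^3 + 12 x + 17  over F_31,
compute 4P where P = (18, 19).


k = 4 = 100_2 (binary, LSB first: 001)
Double-and-add from P = (18, 19):
  bit 0 = 0: acc unchanged = O
  bit 1 = 0: acc unchanged = O
  bit 2 = 1: acc = O + (4, 25) = (4, 25)

4P = (4, 25)


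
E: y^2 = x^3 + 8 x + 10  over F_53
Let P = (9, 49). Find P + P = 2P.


Doubling: s = (3 x1^2 + a) / (2 y1)
s = (3*9^2 + 8) / (2*49) mod 53 = 15
x3 = s^2 - 2 x1 mod 53 = 15^2 - 2*9 = 48
y3 = s (x1 - x3) - y1 mod 53 = 15 * (9 - 48) - 49 = 2

2P = (48, 2)


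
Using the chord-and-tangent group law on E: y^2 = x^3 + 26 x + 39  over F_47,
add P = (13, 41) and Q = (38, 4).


P != Q, so use the chord formula.
s = (y2 - y1) / (x2 - x1) = (10) / (25) mod 47 = 38
x3 = s^2 - x1 - x2 mod 47 = 38^2 - 13 - 38 = 30
y3 = s (x1 - x3) - y1 mod 47 = 38 * (13 - 30) - 41 = 18

P + Q = (30, 18)


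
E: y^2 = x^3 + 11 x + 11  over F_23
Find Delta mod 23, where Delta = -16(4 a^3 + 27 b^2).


4 a^3 + 27 b^2 = 4*11^3 + 27*11^2 = 5324 + 3267 = 8591
Delta = -16 * (8591) = -137456
Delta mod 23 = 15

Delta = 15 (mod 23)


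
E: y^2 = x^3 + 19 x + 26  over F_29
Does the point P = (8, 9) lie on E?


Check whether y^2 = x^3 + 19 x + 26 (mod 29) for (x, y) = (8, 9).
LHS: y^2 = 9^2 mod 29 = 23
RHS: x^3 + 19 x + 26 = 8^3 + 19*8 + 26 mod 29 = 23
LHS = RHS

Yes, on the curve


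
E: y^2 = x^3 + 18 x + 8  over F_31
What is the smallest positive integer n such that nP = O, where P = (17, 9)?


Compute successive multiples of P until we hit O:
  1P = (17, 9)
  2P = (11, 7)
  3P = (10, 14)
  4P = (14, 11)
  5P = (28, 19)
  6P = (25, 26)
  7P = (25, 5)
  8P = (28, 12)
  ... (continuing to 13P)
  13P = O

ord(P) = 13


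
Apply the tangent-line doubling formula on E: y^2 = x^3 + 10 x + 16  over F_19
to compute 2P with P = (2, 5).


Doubling: s = (3 x1^2 + a) / (2 y1)
s = (3*2^2 + 10) / (2*5) mod 19 = 6
x3 = s^2 - 2 x1 mod 19 = 6^2 - 2*2 = 13
y3 = s (x1 - x3) - y1 mod 19 = 6 * (2 - 13) - 5 = 5

2P = (13, 5)


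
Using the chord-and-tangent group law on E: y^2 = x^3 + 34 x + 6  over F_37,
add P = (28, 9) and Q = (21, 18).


P != Q, so use the chord formula.
s = (y2 - y1) / (x2 - x1) = (9) / (30) mod 37 = 4
x3 = s^2 - x1 - x2 mod 37 = 4^2 - 28 - 21 = 4
y3 = s (x1 - x3) - y1 mod 37 = 4 * (28 - 4) - 9 = 13

P + Q = (4, 13)


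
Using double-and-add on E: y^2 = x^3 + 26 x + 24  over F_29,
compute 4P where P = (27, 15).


k = 4 = 100_2 (binary, LSB first: 001)
Double-and-add from P = (27, 15):
  bit 0 = 0: acc unchanged = O
  bit 1 = 0: acc unchanged = O
  bit 2 = 1: acc = O + (27, 15) = (27, 15)

4P = (27, 15)


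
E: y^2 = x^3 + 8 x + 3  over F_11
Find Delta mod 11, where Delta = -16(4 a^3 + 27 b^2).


4 a^3 + 27 b^2 = 4*8^3 + 27*3^2 = 2048 + 243 = 2291
Delta = -16 * (2291) = -36656
Delta mod 11 = 7

Delta = 7 (mod 11)


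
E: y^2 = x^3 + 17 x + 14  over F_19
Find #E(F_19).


For each x in F_19, count y with y^2 = x^3 + 17 x + 14 mod 19:
  x = 3: RHS = 16, y in [4, 15]  -> 2 point(s)
  x = 6: RHS = 9, y in [3, 16]  -> 2 point(s)
  x = 7: RHS = 1, y in [1, 18]  -> 2 point(s)
  x = 8: RHS = 16, y in [4, 15]  -> 2 point(s)
  x = 10: RHS = 6, y in [5, 14]  -> 2 point(s)
  x = 13: RHS = 0, y in [0]  -> 1 point(s)
Affine points: 11. Add the point at infinity: total = 12.

#E(F_19) = 12


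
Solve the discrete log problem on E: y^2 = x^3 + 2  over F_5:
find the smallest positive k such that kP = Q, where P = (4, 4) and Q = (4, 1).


Enumerate multiples of P until we hit Q = (4, 1):
  1P = (4, 4)
  2P = (3, 2)
  3P = (2, 0)
  4P = (3, 3)
  5P = (4, 1)
Match found at i = 5.

k = 5


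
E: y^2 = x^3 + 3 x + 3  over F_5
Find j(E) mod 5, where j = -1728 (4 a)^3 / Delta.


Delta = -16(4 a^3 + 27 b^2) mod 5 = 4
-1728 * (4 a)^3 = -1728 * (4*3)^3 mod 5 = 1
j = 1 * 4^(-1) mod 5 = 4

j = 4 (mod 5)


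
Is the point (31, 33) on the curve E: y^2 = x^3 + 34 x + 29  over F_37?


Check whether y^2 = x^3 + 34 x + 29 (mod 37) for (x, y) = (31, 33).
LHS: y^2 = 33^2 mod 37 = 16
RHS: x^3 + 34 x + 29 = 31^3 + 34*31 + 29 mod 37 = 16
LHS = RHS

Yes, on the curve


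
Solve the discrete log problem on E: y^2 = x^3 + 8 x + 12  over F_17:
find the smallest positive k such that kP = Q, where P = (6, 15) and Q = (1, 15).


Enumerate multiples of P until we hit Q = (1, 15):
  1P = (6, 15)
  2P = (13, 1)
  3P = (2, 11)
  4P = (10, 15)
  5P = (1, 2)
  6P = (12, 0)
  7P = (1, 15)
Match found at i = 7.

k = 7


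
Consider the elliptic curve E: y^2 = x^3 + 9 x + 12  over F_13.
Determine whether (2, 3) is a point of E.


Check whether y^2 = x^3 + 9 x + 12 (mod 13) for (x, y) = (2, 3).
LHS: y^2 = 3^2 mod 13 = 9
RHS: x^3 + 9 x + 12 = 2^3 + 9*2 + 12 mod 13 = 12
LHS != RHS

No, not on the curve


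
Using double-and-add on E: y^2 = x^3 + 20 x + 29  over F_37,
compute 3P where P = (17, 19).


k = 3 = 11_2 (binary, LSB first: 11)
Double-and-add from P = (17, 19):
  bit 0 = 1: acc = O + (17, 19) = (17, 19)
  bit 1 = 1: acc = (17, 19) + (4, 5) = (13, 28)

3P = (13, 28)


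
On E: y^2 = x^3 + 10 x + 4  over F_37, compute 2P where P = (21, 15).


Doubling: s = (3 x1^2 + a) / (2 y1)
s = (3*21^2 + 10) / (2*15) mod 37 = 21
x3 = s^2 - 2 x1 mod 37 = 21^2 - 2*21 = 29
y3 = s (x1 - x3) - y1 mod 37 = 21 * (21 - 29) - 15 = 2

2P = (29, 2)


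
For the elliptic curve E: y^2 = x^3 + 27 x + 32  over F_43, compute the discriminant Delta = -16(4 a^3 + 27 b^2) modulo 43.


4 a^3 + 27 b^2 = 4*27^3 + 27*32^2 = 78732 + 27648 = 106380
Delta = -16 * (106380) = -1702080
Delta mod 43 = 32

Delta = 32 (mod 43)


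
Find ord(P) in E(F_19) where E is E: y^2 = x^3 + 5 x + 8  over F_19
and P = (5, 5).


Compute successive multiples of P until we hit O:
  1P = (5, 5)
  2P = (16, 2)
  3P = (2, 8)
  4P = (13, 3)
  5P = (7, 5)
  6P = (7, 14)
  7P = (13, 16)
  8P = (2, 11)
  ... (continuing to 11P)
  11P = O

ord(P) = 11


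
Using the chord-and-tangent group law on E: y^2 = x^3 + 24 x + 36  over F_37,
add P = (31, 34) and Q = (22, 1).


P != Q, so use the chord formula.
s = (y2 - y1) / (x2 - x1) = (4) / (28) mod 37 = 16
x3 = s^2 - x1 - x2 mod 37 = 16^2 - 31 - 22 = 18
y3 = s (x1 - x3) - y1 mod 37 = 16 * (31 - 18) - 34 = 26

P + Q = (18, 26)


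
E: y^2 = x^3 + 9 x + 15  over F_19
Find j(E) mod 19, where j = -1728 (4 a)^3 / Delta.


Delta = -16(4 a^3 + 27 b^2) mod 19 = 12
-1728 * (4 a)^3 = -1728 * (4*9)^3 mod 19 = 11
j = 11 * 12^(-1) mod 19 = 12

j = 12 (mod 19)


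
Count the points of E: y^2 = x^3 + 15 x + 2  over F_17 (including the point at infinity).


For each x in F_17, count y with y^2 = x^3 + 15 x + 2 mod 17:
  x = 0: RHS = 2, y in [6, 11]  -> 2 point(s)
  x = 1: RHS = 1, y in [1, 16]  -> 2 point(s)
  x = 5: RHS = 15, y in [7, 10]  -> 2 point(s)
  x = 6: RHS = 2, y in [6, 11]  -> 2 point(s)
  x = 7: RHS = 8, y in [5, 12]  -> 2 point(s)
  x = 9: RHS = 16, y in [4, 13]  -> 2 point(s)
  x = 10: RHS = 13, y in [8, 9]  -> 2 point(s)
  x = 11: RHS = 2, y in [6, 11]  -> 2 point(s)
  x = 14: RHS = 15, y in [7, 10]  -> 2 point(s)
  x = 15: RHS = 15, y in [7, 10]  -> 2 point(s)
Affine points: 20. Add the point at infinity: total = 21.

#E(F_17) = 21


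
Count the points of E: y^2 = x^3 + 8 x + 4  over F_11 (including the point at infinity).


For each x in F_11, count y with y^2 = x^3 + 8 x + 4 mod 11:
  x = 0: RHS = 4, y in [2, 9]  -> 2 point(s)
  x = 3: RHS = 0, y in [0]  -> 1 point(s)
  x = 4: RHS = 1, y in [1, 10]  -> 2 point(s)
  x = 5: RHS = 4, y in [2, 9]  -> 2 point(s)
  x = 6: RHS = 4, y in [2, 9]  -> 2 point(s)
Affine points: 9. Add the point at infinity: total = 10.

#E(F_11) = 10


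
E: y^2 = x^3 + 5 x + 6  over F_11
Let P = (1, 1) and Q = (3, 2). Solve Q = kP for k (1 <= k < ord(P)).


Enumerate multiples of P until we hit Q = (3, 2):
  1P = (1, 1)
  2P = (3, 2)
Match found at i = 2.

k = 2


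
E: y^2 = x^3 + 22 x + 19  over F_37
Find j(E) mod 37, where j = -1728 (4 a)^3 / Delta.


Delta = -16(4 a^3 + 27 b^2) mod 37 = 34
-1728 * (4 a)^3 = -1728 * (4*22)^3 mod 37 = 29
j = 29 * 34^(-1) mod 37 = 15

j = 15 (mod 37)


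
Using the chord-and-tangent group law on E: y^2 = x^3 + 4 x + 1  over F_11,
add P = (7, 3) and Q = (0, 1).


P != Q, so use the chord formula.
s = (y2 - y1) / (x2 - x1) = (9) / (4) mod 11 = 5
x3 = s^2 - x1 - x2 mod 11 = 5^2 - 7 - 0 = 7
y3 = s (x1 - x3) - y1 mod 11 = 5 * (7 - 7) - 3 = 8

P + Q = (7, 8)


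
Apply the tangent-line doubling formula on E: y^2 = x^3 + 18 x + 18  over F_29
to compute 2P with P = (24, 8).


Doubling: s = (3 x1^2 + a) / (2 y1)
s = (3*24^2 + 18) / (2*8) mod 29 = 4
x3 = s^2 - 2 x1 mod 29 = 4^2 - 2*24 = 26
y3 = s (x1 - x3) - y1 mod 29 = 4 * (24 - 26) - 8 = 13

2P = (26, 13)


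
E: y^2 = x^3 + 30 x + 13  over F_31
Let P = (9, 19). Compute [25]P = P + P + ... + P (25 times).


k = 25 = 11001_2 (binary, LSB first: 10011)
Double-and-add from P = (9, 19):
  bit 0 = 1: acc = O + (9, 19) = (9, 19)
  bit 1 = 0: acc unchanged = (9, 19)
  bit 2 = 0: acc unchanged = (9, 19)
  bit 3 = 1: acc = (9, 19) + (29, 21) = (2, 22)
  bit 4 = 1: acc = (2, 22) + (5, 3) = (9, 12)

25P = (9, 12)


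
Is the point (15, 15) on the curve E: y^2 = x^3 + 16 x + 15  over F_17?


Check whether y^2 = x^3 + 16 x + 15 (mod 17) for (x, y) = (15, 15).
LHS: y^2 = 15^2 mod 17 = 4
RHS: x^3 + 16 x + 15 = 15^3 + 16*15 + 15 mod 17 = 9
LHS != RHS

No, not on the curve


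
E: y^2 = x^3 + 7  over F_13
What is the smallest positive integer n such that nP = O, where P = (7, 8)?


Compute successive multiples of P until we hit O:
  1P = (7, 8)
  2P = (8, 8)
  3P = (11, 5)
  4P = (11, 8)
  5P = (8, 5)
  6P = (7, 5)
  7P = O

ord(P) = 7


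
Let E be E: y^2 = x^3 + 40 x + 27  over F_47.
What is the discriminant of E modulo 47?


4 a^3 + 27 b^2 = 4*40^3 + 27*27^2 = 256000 + 19683 = 275683
Delta = -16 * (275683) = -4410928
Delta mod 47 = 22

Delta = 22 (mod 47)


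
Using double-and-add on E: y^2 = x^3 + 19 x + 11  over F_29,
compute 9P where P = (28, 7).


k = 9 = 1001_2 (binary, LSB first: 1001)
Double-and-add from P = (28, 7):
  bit 0 = 1: acc = O + (28, 7) = (28, 7)
  bit 1 = 0: acc unchanged = (28, 7)
  bit 2 = 0: acc unchanged = (28, 7)
  bit 3 = 1: acc = (28, 7) + (7, 9) = (14, 11)

9P = (14, 11)


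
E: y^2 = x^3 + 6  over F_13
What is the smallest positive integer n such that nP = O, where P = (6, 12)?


Compute successive multiples of P until we hit O:
  1P = (6, 12)
  2P = (5, 12)
  3P = (2, 1)
  4P = (2, 12)
  5P = (5, 1)
  6P = (6, 1)
  7P = O

ord(P) = 7


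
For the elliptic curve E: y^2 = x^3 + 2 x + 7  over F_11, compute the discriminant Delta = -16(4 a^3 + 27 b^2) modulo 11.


4 a^3 + 27 b^2 = 4*2^3 + 27*7^2 = 32 + 1323 = 1355
Delta = -16 * (1355) = -21680
Delta mod 11 = 1

Delta = 1 (mod 11)


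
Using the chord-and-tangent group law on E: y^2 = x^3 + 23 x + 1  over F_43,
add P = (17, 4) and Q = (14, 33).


P != Q, so use the chord formula.
s = (y2 - y1) / (x2 - x1) = (29) / (40) mod 43 = 19
x3 = s^2 - x1 - x2 mod 43 = 19^2 - 17 - 14 = 29
y3 = s (x1 - x3) - y1 mod 43 = 19 * (17 - 29) - 4 = 26

P + Q = (29, 26)


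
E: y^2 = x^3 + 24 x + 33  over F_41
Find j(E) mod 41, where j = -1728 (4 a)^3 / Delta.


Delta = -16(4 a^3 + 27 b^2) mod 41 = 30
-1728 * (4 a)^3 = -1728 * (4*24)^3 mod 41 = 18
j = 18 * 30^(-1) mod 41 = 17

j = 17 (mod 41)


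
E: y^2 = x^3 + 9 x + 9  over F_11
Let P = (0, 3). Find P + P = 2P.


Doubling: s = (3 x1^2 + a) / (2 y1)
s = (3*0^2 + 9) / (2*3) mod 11 = 7
x3 = s^2 - 2 x1 mod 11 = 7^2 - 2*0 = 5
y3 = s (x1 - x3) - y1 mod 11 = 7 * (0 - 5) - 3 = 6

2P = (5, 6)


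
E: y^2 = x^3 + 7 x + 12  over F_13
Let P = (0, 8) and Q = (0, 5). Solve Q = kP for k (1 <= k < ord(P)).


Enumerate multiples of P until we hit Q = (0, 5):
  1P = (0, 8)
  2P = (4, 0)
  3P = (0, 5)
Match found at i = 3.

k = 3


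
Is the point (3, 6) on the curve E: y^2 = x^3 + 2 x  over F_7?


Check whether y^2 = x^3 + 2 x + 0 (mod 7) for (x, y) = (3, 6).
LHS: y^2 = 6^2 mod 7 = 1
RHS: x^3 + 2 x + 0 = 3^3 + 2*3 + 0 mod 7 = 5
LHS != RHS

No, not on the curve


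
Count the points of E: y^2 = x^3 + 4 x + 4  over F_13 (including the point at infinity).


For each x in F_13, count y with y^2 = x^3 + 4 x + 4 mod 13:
  x = 0: RHS = 4, y in [2, 11]  -> 2 point(s)
  x = 1: RHS = 9, y in [3, 10]  -> 2 point(s)
  x = 3: RHS = 4, y in [2, 11]  -> 2 point(s)
  x = 6: RHS = 10, y in [6, 7]  -> 2 point(s)
  x = 10: RHS = 4, y in [2, 11]  -> 2 point(s)
  x = 11: RHS = 1, y in [1, 12]  -> 2 point(s)
  x = 12: RHS = 12, y in [5, 8]  -> 2 point(s)
Affine points: 14. Add the point at infinity: total = 15.

#E(F_13) = 15


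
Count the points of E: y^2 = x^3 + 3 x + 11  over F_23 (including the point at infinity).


For each x in F_23, count y with y^2 = x^3 + 3 x + 11 mod 23:
  x = 2: RHS = 2, y in [5, 18]  -> 2 point(s)
  x = 3: RHS = 1, y in [1, 22]  -> 2 point(s)
  x = 4: RHS = 18, y in [8, 15]  -> 2 point(s)
  x = 5: RHS = 13, y in [6, 17]  -> 2 point(s)
  x = 8: RHS = 18, y in [8, 15]  -> 2 point(s)
  x = 9: RHS = 8, y in [10, 13]  -> 2 point(s)
  x = 10: RHS = 6, y in [11, 12]  -> 2 point(s)
  x = 11: RHS = 18, y in [8, 15]  -> 2 point(s)
  x = 12: RHS = 4, y in [2, 21]  -> 2 point(s)
  x = 13: RHS = 16, y in [4, 19]  -> 2 point(s)
  x = 15: RHS = 4, y in [2, 21]  -> 2 point(s)
  x = 18: RHS = 9, y in [3, 20]  -> 2 point(s)
  x = 19: RHS = 4, y in [2, 21]  -> 2 point(s)
Affine points: 26. Add the point at infinity: total = 27.

#E(F_23) = 27


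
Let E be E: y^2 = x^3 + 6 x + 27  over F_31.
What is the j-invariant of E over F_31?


Delta = -16(4 a^3 + 27 b^2) mod 31 = 3
-1728 * (4 a)^3 = -1728 * (4*6)^3 mod 31 = 15
j = 15 * 3^(-1) mod 31 = 5

j = 5 (mod 31)


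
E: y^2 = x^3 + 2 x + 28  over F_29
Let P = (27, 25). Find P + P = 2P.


Doubling: s = (3 x1^2 + a) / (2 y1)
s = (3*27^2 + 2) / (2*25) mod 29 = 20
x3 = s^2 - 2 x1 mod 29 = 20^2 - 2*27 = 27
y3 = s (x1 - x3) - y1 mod 29 = 20 * (27 - 27) - 25 = 4

2P = (27, 4)


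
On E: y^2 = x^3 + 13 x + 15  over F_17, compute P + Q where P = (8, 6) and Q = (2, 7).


P != Q, so use the chord formula.
s = (y2 - y1) / (x2 - x1) = (1) / (11) mod 17 = 14
x3 = s^2 - x1 - x2 mod 17 = 14^2 - 8 - 2 = 16
y3 = s (x1 - x3) - y1 mod 17 = 14 * (8 - 16) - 6 = 1

P + Q = (16, 1)


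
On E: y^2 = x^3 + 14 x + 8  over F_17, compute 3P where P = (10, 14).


k = 3 = 11_2 (binary, LSB first: 11)
Double-and-add from P = (10, 14):
  bit 0 = 1: acc = O + (10, 14) = (10, 14)
  bit 1 = 1: acc = (10, 14) + (12, 0) = (10, 3)

3P = (10, 3)


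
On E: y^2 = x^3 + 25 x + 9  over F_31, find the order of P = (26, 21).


Compute successive multiples of P until we hit O:
  1P = (26, 21)
  2P = (4, 24)
  3P = (8, 16)
  4P = (1, 29)
  5P = (23, 14)
  6P = (15, 15)
  7P = (9, 8)
  8P = (16, 14)
  ... (continuing to 18P)
  18P = O

ord(P) = 18


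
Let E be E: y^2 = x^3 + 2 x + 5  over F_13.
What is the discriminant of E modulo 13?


4 a^3 + 27 b^2 = 4*2^3 + 27*5^2 = 32 + 675 = 707
Delta = -16 * (707) = -11312
Delta mod 13 = 11

Delta = 11 (mod 13)


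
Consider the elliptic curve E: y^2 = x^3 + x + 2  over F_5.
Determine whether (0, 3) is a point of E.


Check whether y^2 = x^3 + 1 x + 2 (mod 5) for (x, y) = (0, 3).
LHS: y^2 = 3^2 mod 5 = 4
RHS: x^3 + 1 x + 2 = 0^3 + 1*0 + 2 mod 5 = 2
LHS != RHS

No, not on the curve


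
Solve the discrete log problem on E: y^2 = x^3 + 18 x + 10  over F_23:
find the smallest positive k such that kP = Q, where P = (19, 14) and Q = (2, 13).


Enumerate multiples of P until we hit Q = (2, 13):
  1P = (19, 14)
  2P = (1, 12)
  3P = (5, 8)
  4P = (2, 13)
Match found at i = 4.

k = 4


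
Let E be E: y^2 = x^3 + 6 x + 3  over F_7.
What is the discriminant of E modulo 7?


4 a^3 + 27 b^2 = 4*6^3 + 27*3^2 = 864 + 243 = 1107
Delta = -16 * (1107) = -17712
Delta mod 7 = 5

Delta = 5 (mod 7)


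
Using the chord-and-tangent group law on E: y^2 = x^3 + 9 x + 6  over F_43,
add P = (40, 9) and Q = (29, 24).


P != Q, so use the chord formula.
s = (y2 - y1) / (x2 - x1) = (15) / (32) mod 43 = 26
x3 = s^2 - x1 - x2 mod 43 = 26^2 - 40 - 29 = 5
y3 = s (x1 - x3) - y1 mod 43 = 26 * (40 - 5) - 9 = 41

P + Q = (5, 41)


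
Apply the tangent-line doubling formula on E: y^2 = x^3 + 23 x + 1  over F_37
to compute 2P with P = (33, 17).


Doubling: s = (3 x1^2 + a) / (2 y1)
s = (3*33^2 + 23) / (2*17) mod 37 = 1
x3 = s^2 - 2 x1 mod 37 = 1^2 - 2*33 = 9
y3 = s (x1 - x3) - y1 mod 37 = 1 * (33 - 9) - 17 = 7

2P = (9, 7)


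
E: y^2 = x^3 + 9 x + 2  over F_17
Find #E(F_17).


For each x in F_17, count y with y^2 = x^3 + 9 x + 2 mod 17:
  x = 0: RHS = 2, y in [6, 11]  -> 2 point(s)
  x = 4: RHS = 0, y in [0]  -> 1 point(s)
  x = 5: RHS = 2, y in [6, 11]  -> 2 point(s)
  x = 6: RHS = 0, y in [0]  -> 1 point(s)
  x = 7: RHS = 0, y in [0]  -> 1 point(s)
  x = 8: RHS = 8, y in [5, 12]  -> 2 point(s)
  x = 9: RHS = 13, y in [8, 9]  -> 2 point(s)
  x = 10: RHS = 4, y in [2, 15]  -> 2 point(s)
  x = 11: RHS = 4, y in [2, 15]  -> 2 point(s)
  x = 12: RHS = 2, y in [6, 11]  -> 2 point(s)
  x = 13: RHS = 4, y in [2, 15]  -> 2 point(s)
  x = 14: RHS = 16, y in [4, 13]  -> 2 point(s)
  x = 16: RHS = 9, y in [3, 14]  -> 2 point(s)
Affine points: 23. Add the point at infinity: total = 24.

#E(F_17) = 24


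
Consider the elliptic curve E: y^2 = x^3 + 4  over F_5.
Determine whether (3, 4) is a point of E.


Check whether y^2 = x^3 + 0 x + 4 (mod 5) for (x, y) = (3, 4).
LHS: y^2 = 4^2 mod 5 = 1
RHS: x^3 + 0 x + 4 = 3^3 + 0*3 + 4 mod 5 = 1
LHS = RHS

Yes, on the curve


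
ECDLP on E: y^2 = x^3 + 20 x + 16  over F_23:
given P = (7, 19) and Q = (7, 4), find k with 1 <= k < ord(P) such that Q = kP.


Enumerate multiples of P until we hit Q = (7, 4):
  1P = (7, 19)
  2P = (11, 7)
  3P = (14, 2)
  4P = (14, 21)
  5P = (11, 16)
  6P = (7, 4)
Match found at i = 6.

k = 6


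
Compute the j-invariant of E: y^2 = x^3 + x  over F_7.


Delta = -16(4 a^3 + 27 b^2) mod 7 = 6
-1728 * (4 a)^3 = -1728 * (4*1)^3 mod 7 = 1
j = 1 * 6^(-1) mod 7 = 6

j = 6 (mod 7)


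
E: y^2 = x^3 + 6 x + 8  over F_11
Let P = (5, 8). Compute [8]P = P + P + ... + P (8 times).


k = 8 = 1000_2 (binary, LSB first: 0001)
Double-and-add from P = (5, 8):
  bit 0 = 0: acc unchanged = O
  bit 1 = 0: acc unchanged = O
  bit 2 = 0: acc unchanged = O
  bit 3 = 1: acc = O + (5, 3) = (5, 3)

8P = (5, 3)


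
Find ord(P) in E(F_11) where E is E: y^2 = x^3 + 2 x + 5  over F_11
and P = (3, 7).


Compute successive multiples of P until we hit O:
  1P = (3, 7)
  2P = (8, 7)
  3P = (0, 4)
  4P = (9, 9)
  5P = (4, 0)
  6P = (9, 2)
  7P = (0, 7)
  8P = (8, 4)
  ... (continuing to 10P)
  10P = O

ord(P) = 10


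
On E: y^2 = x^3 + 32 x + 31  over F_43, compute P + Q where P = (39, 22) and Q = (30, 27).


P != Q, so use the chord formula.
s = (y2 - y1) / (x2 - x1) = (5) / (34) mod 43 = 9
x3 = s^2 - x1 - x2 mod 43 = 9^2 - 39 - 30 = 12
y3 = s (x1 - x3) - y1 mod 43 = 9 * (39 - 12) - 22 = 6

P + Q = (12, 6)


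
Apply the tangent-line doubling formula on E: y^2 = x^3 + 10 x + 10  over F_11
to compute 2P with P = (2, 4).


Doubling: s = (3 x1^2 + a) / (2 y1)
s = (3*2^2 + 10) / (2*4) mod 11 = 0
x3 = s^2 - 2 x1 mod 11 = 0^2 - 2*2 = 7
y3 = s (x1 - x3) - y1 mod 11 = 0 * (2 - 7) - 4 = 7

2P = (7, 7)


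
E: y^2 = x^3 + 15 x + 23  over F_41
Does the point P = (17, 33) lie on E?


Check whether y^2 = x^3 + 15 x + 23 (mod 41) for (x, y) = (17, 33).
LHS: y^2 = 33^2 mod 41 = 23
RHS: x^3 + 15 x + 23 = 17^3 + 15*17 + 23 mod 41 = 25
LHS != RHS

No, not on the curve


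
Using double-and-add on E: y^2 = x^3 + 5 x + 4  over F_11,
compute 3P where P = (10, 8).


k = 3 = 11_2 (binary, LSB first: 11)
Double-and-add from P = (10, 8):
  bit 0 = 1: acc = O + (10, 8) = (10, 8)
  bit 1 = 1: acc = (10, 8) + (5, 0) = (10, 3)

3P = (10, 3)


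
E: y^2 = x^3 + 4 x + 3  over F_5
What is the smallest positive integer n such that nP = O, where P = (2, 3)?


Compute successive multiples of P until we hit O:
  1P = (2, 3)
  2P = (2, 2)
  3P = O

ord(P) = 3


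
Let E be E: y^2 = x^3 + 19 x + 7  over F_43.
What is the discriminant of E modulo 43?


4 a^3 + 27 b^2 = 4*19^3 + 27*7^2 = 27436 + 1323 = 28759
Delta = -16 * (28759) = -460144
Delta mod 43 = 42

Delta = 42 (mod 43)


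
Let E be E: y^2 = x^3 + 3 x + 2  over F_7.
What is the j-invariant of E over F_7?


Delta = -16(4 a^3 + 27 b^2) mod 7 = 2
-1728 * (4 a)^3 = -1728 * (4*3)^3 mod 7 = 6
j = 6 * 2^(-1) mod 7 = 3

j = 3 (mod 7)


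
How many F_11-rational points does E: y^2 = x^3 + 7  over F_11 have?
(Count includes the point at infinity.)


For each x in F_11, count y with y^2 = x^3 + 0 x + 7 mod 11:
  x = 2: RHS = 4, y in [2, 9]  -> 2 point(s)
  x = 3: RHS = 1, y in [1, 10]  -> 2 point(s)
  x = 4: RHS = 5, y in [4, 7]  -> 2 point(s)
  x = 5: RHS = 0, y in [0]  -> 1 point(s)
  x = 6: RHS = 3, y in [5, 6]  -> 2 point(s)
  x = 7: RHS = 9, y in [3, 8]  -> 2 point(s)
Affine points: 11. Add the point at infinity: total = 12.

#E(F_11) = 12


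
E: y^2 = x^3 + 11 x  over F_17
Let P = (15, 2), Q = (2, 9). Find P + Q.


P != Q, so use the chord formula.
s = (y2 - y1) / (x2 - x1) = (7) / (4) mod 17 = 6
x3 = s^2 - x1 - x2 mod 17 = 6^2 - 15 - 2 = 2
y3 = s (x1 - x3) - y1 mod 17 = 6 * (15 - 2) - 2 = 8

P + Q = (2, 8)


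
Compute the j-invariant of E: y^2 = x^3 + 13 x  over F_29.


Delta = -16(4 a^3 + 27 b^2) mod 29 = 13
-1728 * (4 a)^3 = -1728 * (4*13)^3 mod 29 = 18
j = 18 * 13^(-1) mod 29 = 17

j = 17 (mod 29)


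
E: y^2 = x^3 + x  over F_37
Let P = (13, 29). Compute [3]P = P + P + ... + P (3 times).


k = 3 = 11_2 (binary, LSB first: 11)
Double-and-add from P = (13, 29):
  bit 0 = 1: acc = O + (13, 29) = (13, 29)
  bit 1 = 1: acc = (13, 29) + (27, 27) = (31, 0)

3P = (31, 0)


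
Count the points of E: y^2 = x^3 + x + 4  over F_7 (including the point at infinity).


For each x in F_7, count y with y^2 = x^3 + 1 x + 4 mod 7:
  x = 0: RHS = 4, y in [2, 5]  -> 2 point(s)
  x = 2: RHS = 0, y in [0]  -> 1 point(s)
  x = 4: RHS = 2, y in [3, 4]  -> 2 point(s)
  x = 5: RHS = 1, y in [1, 6]  -> 2 point(s)
  x = 6: RHS = 2, y in [3, 4]  -> 2 point(s)
Affine points: 9. Add the point at infinity: total = 10.

#E(F_7) = 10


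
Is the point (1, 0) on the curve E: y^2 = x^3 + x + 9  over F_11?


Check whether y^2 = x^3 + 1 x + 9 (mod 11) for (x, y) = (1, 0).
LHS: y^2 = 0^2 mod 11 = 0
RHS: x^3 + 1 x + 9 = 1^3 + 1*1 + 9 mod 11 = 0
LHS = RHS

Yes, on the curve


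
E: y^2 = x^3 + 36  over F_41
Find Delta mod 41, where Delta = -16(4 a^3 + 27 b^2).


4 a^3 + 27 b^2 = 4*0^3 + 27*36^2 = 0 + 34992 = 34992
Delta = -16 * (34992) = -559872
Delta mod 41 = 24

Delta = 24 (mod 41)
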